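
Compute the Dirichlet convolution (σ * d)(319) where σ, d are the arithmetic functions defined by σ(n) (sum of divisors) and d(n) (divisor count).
(σ * d)(319) = 448

Divisors of 319: [1, 11, 29, 319]. For each d | 319:
  d = 1: σ(1) · d(319/1) = 1 · 4 = 4
  d = 11: σ(11) · d(319/11) = 12 · 2 = 24
  d = 29: σ(29) · d(319/29) = 30 · 2 = 60
  d = 319: σ(319) · d(319/319) = 360 · 1 = 360
Summing: (σ * d)(319) = 4 + 24 + 60 + 360 = 448.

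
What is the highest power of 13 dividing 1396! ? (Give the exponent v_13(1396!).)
v_13(1396!) = 115

Legendre's formula: v_p(n!) = Σ_{k ≥ 1} ⌊n / p^k⌋. For p = 13, n = 1396, the terms are:
  ⌊1396/13^1⌋ = ⌊1396/13⌋ = 107
  ⌊1396/13^2⌋ = ⌊1396/169⌋ = 8
(the next term ⌊1396/13^3⌋ = 0, terminating the sum). Summing: v_13(1396!) = 107 + 8 = 115.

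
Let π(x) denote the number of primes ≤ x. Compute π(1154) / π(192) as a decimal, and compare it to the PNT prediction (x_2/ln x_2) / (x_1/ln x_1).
π(1154)/π(192) = 191/43 ≈ 4.4419;  PNT prediction ≈ 4.4816.

π(192) = 43 and π(1154) = 191, so π(1154)/π(192) ≈ 4.4419. The PNT-predicted ratio is (1154/ln(1154)) / (192/ln(192)) ≈ 4.4816. The two agree to within a few percent, as expected.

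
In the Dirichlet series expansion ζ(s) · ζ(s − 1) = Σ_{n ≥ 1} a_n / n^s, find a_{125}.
σ(125) = 156

In the product (Σ m^0/m^s)(Σ k / k^s) = Σ (Σ_{d | n} d) / n^s, the coefficient of 1/n^s is σ(n) = Σ_{d | n} d. For n = 125, divisors are [1, 5, 25, 125]; summing: σ(125) = 156.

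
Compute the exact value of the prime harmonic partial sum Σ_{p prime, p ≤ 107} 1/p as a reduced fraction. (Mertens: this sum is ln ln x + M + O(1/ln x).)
Σ 1/p = 4701017770207212913287900722730772880277689/2566376117594999414479597815340071648394470

π(107) = 28, so the primes ≤ 107 are [2, 3, 5, 7, 11, 13, 17, 19, 23, 29, 31, 37, 41, 43, 47, 53, 59, 61, 67, 71, 73, 79, 83, 89, 97, 101, 103, 107]. Summing 1/p over these primes: 4701017770207212913287900722730772880277689/2566376117594999414479597815340071648394470 ≈ 1.8318. Mertens estimate ln ln(107) + 0.2615 ≈ 1.8033.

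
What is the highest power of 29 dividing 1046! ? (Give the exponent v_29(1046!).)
v_29(1046!) = 37

Legendre's formula: v_p(n!) = Σ_{k ≥ 1} ⌊n / p^k⌋. For p = 29, n = 1046, the terms are:
  ⌊1046/29^1⌋ = ⌊1046/29⌋ = 36
  ⌊1046/29^2⌋ = ⌊1046/841⌋ = 1
(the next term ⌊1046/29^3⌋ = 0, terminating the sum). Summing: v_29(1046!) = 36 + 1 = 37.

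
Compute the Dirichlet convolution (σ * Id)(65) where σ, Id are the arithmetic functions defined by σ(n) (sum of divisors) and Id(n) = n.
(σ * Id)(65) = 297

Divisors of 65: [1, 5, 13, 65]. For each d | 65:
  d = 1: σ(1) · Id(65/1) = 1 · 65 = 65
  d = 5: σ(5) · Id(65/5) = 6 · 13 = 78
  d = 13: σ(13) · Id(65/13) = 14 · 5 = 70
  d = 65: σ(65) · Id(65/65) = 84 · 1 = 84
Summing: (σ * Id)(65) = 65 + 78 + 70 + 84 = 297.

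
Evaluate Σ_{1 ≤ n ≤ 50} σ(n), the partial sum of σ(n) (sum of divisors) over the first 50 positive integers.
Σ_{n ≤ 50} σ(n) = 2080

Compute σ(n) for each 1 ≤ n ≤ 50: σ(1) = 1, σ(2) = 3, σ(3) = 4, σ(4) = 7, σ(5) = 6, σ(6) = 12, σ(7) = 8, σ(8) = 15, σ(9) = 13, σ(10) = 18, σ(11) = 12, σ(12) = 28, σ(13) = 14, σ(14) = 24, σ(15) = 24, σ(16) = 31, σ(17) = 18, σ(18) = 39, σ(19) = 20, σ(20) = 42, σ(21) = 32, σ(22) = 36, σ(23) = 24, σ(24) = 60, σ(25) = 31, σ(26) = 42, σ(27) = 40, σ(28) = 56, σ(29) = 30, σ(30) = 72, σ(31) = 32, σ(32) = 63, σ(33) = 48, σ(34) = 54, σ(35) = 48, σ(36) = 91, σ(37) = 38, σ(38) = 60, σ(39) = 56, σ(40) = 90, σ(41) = 42, σ(42) = 96, σ(43) = 44, σ(44) = 84, σ(45) = 78, σ(46) = 72, σ(47) = 48, σ(48) = 124, σ(49) = 57, σ(50) = 93. Summing all 50 values: 2080. (Average order: Σ_{n ≤ x} σ(n) ~ (π²/12) x². For x = 50, (π²/12)·50² ≈ 2056.17.)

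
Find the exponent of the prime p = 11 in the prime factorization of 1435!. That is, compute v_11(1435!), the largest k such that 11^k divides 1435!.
v_11(1435!) = 142

Legendre's formula: v_p(n!) = Σ_{k ≥ 1} ⌊n / p^k⌋. For p = 11, n = 1435, the terms are:
  ⌊1435/11^1⌋ = ⌊1435/11⌋ = 130
  ⌊1435/11^2⌋ = ⌊1435/121⌋ = 11
  ⌊1435/11^3⌋ = ⌊1435/1331⌋ = 1
(the next term ⌊1435/11^4⌋ = 0, terminating the sum). Summing: v_11(1435!) = 130 + 11 + 1 = 142.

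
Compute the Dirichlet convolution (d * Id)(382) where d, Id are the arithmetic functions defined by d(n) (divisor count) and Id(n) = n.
(d * Id)(382) = 772

Divisors of 382: [1, 2, 191, 382]. For each d | 382:
  d = 1: d(1) · Id(382/1) = 1 · 382 = 382
  d = 2: d(2) · Id(382/2) = 2 · 191 = 382
  d = 191: d(191) · Id(382/191) = 2 · 2 = 4
  d = 382: d(382) · Id(382/382) = 4 · 1 = 4
Summing: (d * Id)(382) = 382 + 382 + 4 + 4 = 772.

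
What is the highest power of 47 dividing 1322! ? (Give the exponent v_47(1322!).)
v_47(1322!) = 28

Legendre's formula: v_p(n!) = Σ_{k ≥ 1} ⌊n / p^k⌋. For p = 47, n = 1322, the terms are:
  ⌊1322/47^1⌋ = ⌊1322/47⌋ = 28
(the next term ⌊1322/47^2⌋ = 0, terminating the sum). Summing: v_47(1322!) = 28 = 28.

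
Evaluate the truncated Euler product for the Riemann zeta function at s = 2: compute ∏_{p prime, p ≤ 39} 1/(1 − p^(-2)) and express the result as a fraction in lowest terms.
∏ = 5974606913975783369/3652034743605657600

The primes p ≤ 39 are [2, 3, 5, 7, 11, 13, 17, 19, 23, 29, 31, 37]. For each prime, (1 − 1/p^2)^(-1) = p^2 / (p^2 − 1). The product is (1 − 1/2^2)^(-1), (1 − 1/3^2)^(-1), (1 − 1/5^2)^(-1), (1 − 1/7^2)^(-1), (1 − 1/11^2)^(-1), (1 − 1/13^2)^(-1), (1 − 1/17^2)^(-1), (1 − 1/19^2)^(-1), (1 − 1/23^2)^(-1), (1 − 1/29^2)^(-1), (1 − 1/31^2)^(-1), (1 − 1/37^2)^(-1) = ∏ p^2 / (p^2 − 1) = 5974606913975783369/3652034743605657600.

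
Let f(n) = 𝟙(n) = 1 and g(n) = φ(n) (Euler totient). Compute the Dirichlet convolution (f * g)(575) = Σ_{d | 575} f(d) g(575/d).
(𝟙 * φ)(575) = 575

Divisors of 575: [1, 5, 23, 25, 115, 575]. For each d | 575:
  d = 1: 𝟙(1) · φ(575/1) = 1 · 440 = 440
  d = 5: 𝟙(5) · φ(575/5) = 1 · 88 = 88
  d = 23: 𝟙(23) · φ(575/23) = 1 · 20 = 20
  d = 25: 𝟙(25) · φ(575/25) = 1 · 22 = 22
  d = 115: 𝟙(115) · φ(575/115) = 1 · 4 = 4
  d = 575: 𝟙(575) · φ(575/575) = 1 · 1 = 1
Summing: (𝟙 * φ)(575) = 440 + 88 + 20 + 22 + 4 + 1 = 575.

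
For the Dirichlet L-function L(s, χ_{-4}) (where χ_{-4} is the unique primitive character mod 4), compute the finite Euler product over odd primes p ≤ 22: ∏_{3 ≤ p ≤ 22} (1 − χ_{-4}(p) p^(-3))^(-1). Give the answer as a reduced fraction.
∏ = 2463517706231725/2542314678779904

The odd primes p ≤ 22 are [3, 5, 7, 11, 13, 17, 19]. For each, χ(p) = 1 if p ≡ 1 mod 4, χ(p) = −1 if p ≡ 3 mod 4. Taking (1 − χ(p)/p^3)^(-1) = p^3/(p^3 − χ(p)): (1 − (-1)/3^3)^(-1) · (1 − (1)/5^3)^(-1) · (1 − (-1)/7^3)^(-1) · (1 − (-1)/11^3)^(-1) · (1 − (1)/13^3)^(-1) · (1 − (1)/17^3)^(-1) · (1 − (-1)/19^3)^(-1) = 2463517706231725/2542314678779904.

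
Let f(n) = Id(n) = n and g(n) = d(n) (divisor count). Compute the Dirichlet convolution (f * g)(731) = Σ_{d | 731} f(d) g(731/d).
(Id * d)(731) = 855

Divisors of 731: [1, 17, 43, 731]. For each d | 731:
  d = 1: Id(1) · d(731/1) = 1 · 4 = 4
  d = 17: Id(17) · d(731/17) = 17 · 2 = 34
  d = 43: Id(43) · d(731/43) = 43 · 2 = 86
  d = 731: Id(731) · d(731/731) = 731 · 1 = 731
Summing: (Id * d)(731) = 4 + 34 + 86 + 731 = 855.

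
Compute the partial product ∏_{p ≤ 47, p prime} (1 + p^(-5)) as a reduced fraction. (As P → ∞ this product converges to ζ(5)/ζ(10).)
∏ = 77350420258916008694441522216355088445733760320747817275637792505856/74669957780522328018216335873020857442299719217280893302140029444835

The primes p ≤ 47 are [2, 3, 5, 7, 11, 13, 17, 19, 23, 29, 31, 37, 41, 43, 47]. For each, (1 + 1/p^5) = (p^5 + 1)/p^5. Multiplying these fractions over p ∈ [2, 3, 5, 7, 11, 13, 17, 19, 23, 29, 31, 37, 41, 43, 47] gives 77350420258916008694441522216355088445733760320747817275637792505856/74669957780522328018216335873020857442299719217280893302140029444835. (In the limit P → ∞ this tends to ζ(5)/ζ(10).)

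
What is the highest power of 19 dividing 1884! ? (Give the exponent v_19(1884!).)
v_19(1884!) = 104

Legendre's formula: v_p(n!) = Σ_{k ≥ 1} ⌊n / p^k⌋. For p = 19, n = 1884, the terms are:
  ⌊1884/19^1⌋ = ⌊1884/19⌋ = 99
  ⌊1884/19^2⌋ = ⌊1884/361⌋ = 5
(the next term ⌊1884/19^3⌋ = 0, terminating the sum). Summing: v_19(1884!) = 99 + 5 = 104.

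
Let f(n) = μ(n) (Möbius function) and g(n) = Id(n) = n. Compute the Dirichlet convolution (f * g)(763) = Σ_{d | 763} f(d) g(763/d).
(μ * Id)(763) = 648

Divisors of 763: [1, 7, 109, 763]. For each d | 763:
  d = 1: μ(1) · Id(763/1) = 1 · 763 = 763
  d = 7: μ(7) · Id(763/7) = -1 · 109 = -109
  d = 109: μ(109) · Id(763/109) = -1 · 7 = -7
  d = 763: μ(763) · Id(763/763) = 1 · 1 = 1
Summing: (μ * Id)(763) = 763 + -109 + -7 + 1 = 648.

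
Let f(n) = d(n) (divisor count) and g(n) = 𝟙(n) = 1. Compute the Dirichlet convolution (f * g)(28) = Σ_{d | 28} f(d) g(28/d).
(d * 𝟙)(28) = 18

Divisors of 28: [1, 2, 4, 7, 14, 28]. For each d | 28:
  d = 1: d(1) · 𝟙(28/1) = 1 · 1 = 1
  d = 2: d(2) · 𝟙(28/2) = 2 · 1 = 2
  d = 4: d(4) · 𝟙(28/4) = 3 · 1 = 3
  d = 7: d(7) · 𝟙(28/7) = 2 · 1 = 2
  d = 14: d(14) · 𝟙(28/14) = 4 · 1 = 4
  d = 28: d(28) · 𝟙(28/28) = 6 · 1 = 6
Summing: (d * 𝟙)(28) = 1 + 2 + 3 + 2 + 4 + 6 = 18.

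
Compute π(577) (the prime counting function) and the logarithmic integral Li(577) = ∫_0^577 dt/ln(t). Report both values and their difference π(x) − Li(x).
π(577) = 106;  Li(577) ≈ 114.04;  π(x) − Li(x) ≈ -8.04.

Direct count of primes ≤ 577 gives π(577) = 106. Numerical evaluation of the logarithmic integral gives Li(577) ≈ 114.04. The difference π(x) − Li(x) ≈ -8.04 is typically negative for small/moderate x (Li(x) overestimates), though Littlewood's theorem shows this sign changes infinitely often.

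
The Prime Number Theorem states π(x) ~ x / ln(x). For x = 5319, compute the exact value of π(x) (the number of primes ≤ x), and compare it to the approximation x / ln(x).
π(5319) = 704;  x/ln(x) ≈ 620.00;  relative error ≈ 11.93%.

Directly count primes up to 5319: π(5319) = 704. The PNT approximation gives 5319/ln(5319) ≈ 5319/8.57904 ≈ 620.00. Relative error (π(x) − x/ln(x)) / π(x) ≈ 11.93%; the approximation is known to undercount slightly (Li(x) is a better estimate).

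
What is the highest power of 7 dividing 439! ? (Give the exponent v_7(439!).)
v_7(439!) = 71

Legendre's formula: v_p(n!) = Σ_{k ≥ 1} ⌊n / p^k⌋. For p = 7, n = 439, the terms are:
  ⌊439/7^1⌋ = ⌊439/7⌋ = 62
  ⌊439/7^2⌋ = ⌊439/49⌋ = 8
  ⌊439/7^3⌋ = ⌊439/343⌋ = 1
(the next term ⌊439/7^4⌋ = 0, terminating the sum). Summing: v_7(439!) = 62 + 8 + 1 = 71.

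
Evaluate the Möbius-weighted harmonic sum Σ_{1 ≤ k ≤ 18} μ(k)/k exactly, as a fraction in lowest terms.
Σ μ(k)/k = 163/85085

Values of μ(k) for 1 ≤ k ≤ 18: μ(1) = 1, μ(2) = -1, μ(3) = -1, μ(5) = -1, μ(6) = 1, μ(7) = -1, μ(10) = 1, μ(11) = -1, μ(13) = -1, μ(14) = 1, μ(15) = 1, μ(17) = -1, with μ = 0 on non-squarefree integers. Summing μ(k)/k for k where μ(k) ≠ 0 gives 163/85085 ≈ 0.0019. (PNT ⟺ this sum → 0 as n → ∞.)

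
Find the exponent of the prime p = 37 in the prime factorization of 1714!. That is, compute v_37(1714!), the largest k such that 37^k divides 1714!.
v_37(1714!) = 47

Legendre's formula: v_p(n!) = Σ_{k ≥ 1} ⌊n / p^k⌋. For p = 37, n = 1714, the terms are:
  ⌊1714/37^1⌋ = ⌊1714/37⌋ = 46
  ⌊1714/37^2⌋ = ⌊1714/1369⌋ = 1
(the next term ⌊1714/37^3⌋ = 0, terminating the sum). Summing: v_37(1714!) = 46 + 1 = 47.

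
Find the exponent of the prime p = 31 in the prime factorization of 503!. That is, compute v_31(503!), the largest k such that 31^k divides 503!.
v_31(503!) = 16

Legendre's formula: v_p(n!) = Σ_{k ≥ 1} ⌊n / p^k⌋. For p = 31, n = 503, the terms are:
  ⌊503/31^1⌋ = ⌊503/31⌋ = 16
(the next term ⌊503/31^2⌋ = 0, terminating the sum). Summing: v_31(503!) = 16 = 16.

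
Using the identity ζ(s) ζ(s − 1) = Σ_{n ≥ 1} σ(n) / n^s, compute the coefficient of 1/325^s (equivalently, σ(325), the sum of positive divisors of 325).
σ(325) = 434

In the product (Σ m^0/m^s)(Σ k / k^s) = Σ (Σ_{d | n} d) / n^s, the coefficient of 1/n^s is σ(n) = Σ_{d | n} d. For n = 325, divisors are [1, 5, 13, 25, 65, 325]; summing: σ(325) = 434.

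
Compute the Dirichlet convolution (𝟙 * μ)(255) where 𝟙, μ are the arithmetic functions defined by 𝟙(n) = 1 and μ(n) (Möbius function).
(𝟙 * μ)(255) = 0

Divisors of 255: [1, 3, 5, 15, 17, 51, 85, 255]. For each d | 255:
  d = 1: 𝟙(1) · μ(255/1) = 1 · -1 = -1
  d = 3: 𝟙(3) · μ(255/3) = 1 · 1 = 1
  d = 5: 𝟙(5) · μ(255/5) = 1 · 1 = 1
  d = 15: 𝟙(15) · μ(255/15) = 1 · -1 = -1
  d = 17: 𝟙(17) · μ(255/17) = 1 · 1 = 1
  d = 51: 𝟙(51) · μ(255/51) = 1 · -1 = -1
  d = 85: 𝟙(85) · μ(255/85) = 1 · -1 = -1
  d = 255: 𝟙(255) · μ(255/255) = 1 · 1 = 1
Summing: (𝟙 * μ)(255) = -1 + 1 + 1 + -1 + 1 + -1 + -1 + 1 = 0.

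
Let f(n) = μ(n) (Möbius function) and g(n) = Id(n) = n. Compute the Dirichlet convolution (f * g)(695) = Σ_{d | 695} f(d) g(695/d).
(μ * Id)(695) = 552

Divisors of 695: [1, 5, 139, 695]. For each d | 695:
  d = 1: μ(1) · Id(695/1) = 1 · 695 = 695
  d = 5: μ(5) · Id(695/5) = -1 · 139 = -139
  d = 139: μ(139) · Id(695/139) = -1 · 5 = -5
  d = 695: μ(695) · Id(695/695) = 1 · 1 = 1
Summing: (μ * Id)(695) = 695 + -139 + -5 + 1 = 552.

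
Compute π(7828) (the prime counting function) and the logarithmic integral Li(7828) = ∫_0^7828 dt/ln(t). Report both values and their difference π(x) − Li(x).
π(7828) = 989;  Li(7828) ≈ 1007.25;  π(x) − Li(x) ≈ -18.25.

Direct count of primes ≤ 7828 gives π(7828) = 989. Numerical evaluation of the logarithmic integral gives Li(7828) ≈ 1007.25. The difference π(x) − Li(x) ≈ -18.25 is typically negative for small/moderate x (Li(x) overestimates), though Littlewood's theorem shows this sign changes infinitely often.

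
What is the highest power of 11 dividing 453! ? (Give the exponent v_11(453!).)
v_11(453!) = 44

Legendre's formula: v_p(n!) = Σ_{k ≥ 1} ⌊n / p^k⌋. For p = 11, n = 453, the terms are:
  ⌊453/11^1⌋ = ⌊453/11⌋ = 41
  ⌊453/11^2⌋ = ⌊453/121⌋ = 3
(the next term ⌊453/11^3⌋ = 0, terminating the sum). Summing: v_11(453!) = 41 + 3 = 44.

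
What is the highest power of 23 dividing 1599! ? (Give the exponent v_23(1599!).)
v_23(1599!) = 72

Legendre's formula: v_p(n!) = Σ_{k ≥ 1} ⌊n / p^k⌋. For p = 23, n = 1599, the terms are:
  ⌊1599/23^1⌋ = ⌊1599/23⌋ = 69
  ⌊1599/23^2⌋ = ⌊1599/529⌋ = 3
(the next term ⌊1599/23^3⌋ = 0, terminating the sum). Summing: v_23(1599!) = 69 + 3 = 72.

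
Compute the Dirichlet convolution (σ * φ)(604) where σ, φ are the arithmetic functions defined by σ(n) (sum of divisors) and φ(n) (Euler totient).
(σ * φ)(604) = 3624

Divisors of 604: [1, 2, 4, 151, 302, 604]. For each d | 604:
  d = 1: σ(1) · φ(604/1) = 1 · 300 = 300
  d = 2: σ(2) · φ(604/2) = 3 · 150 = 450
  d = 4: σ(4) · φ(604/4) = 7 · 150 = 1050
  d = 151: σ(151) · φ(604/151) = 152 · 2 = 304
  d = 302: σ(302) · φ(604/302) = 456 · 1 = 456
  d = 604: σ(604) · φ(604/604) = 1064 · 1 = 1064
Summing: (σ * φ)(604) = 300 + 450 + 1050 + 304 + 456 + 1064 = 3624.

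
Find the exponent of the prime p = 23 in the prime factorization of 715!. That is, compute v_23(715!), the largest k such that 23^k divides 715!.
v_23(715!) = 32

Legendre's formula: v_p(n!) = Σ_{k ≥ 1} ⌊n / p^k⌋. For p = 23, n = 715, the terms are:
  ⌊715/23^1⌋ = ⌊715/23⌋ = 31
  ⌊715/23^2⌋ = ⌊715/529⌋ = 1
(the next term ⌊715/23^3⌋ = 0, terminating the sum). Summing: v_23(715!) = 31 + 1 = 32.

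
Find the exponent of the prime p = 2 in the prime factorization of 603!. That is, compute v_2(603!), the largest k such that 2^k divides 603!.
v_2(603!) = 597

Legendre's formula: v_p(n!) = Σ_{k ≥ 1} ⌊n / p^k⌋. For p = 2, n = 603, the terms are:
  ⌊603/2^1⌋ = ⌊603/2⌋ = 301
  ⌊603/2^2⌋ = ⌊603/4⌋ = 150
  ⌊603/2^3⌋ = ⌊603/8⌋ = 75
  ⌊603/2^4⌋ = ⌊603/16⌋ = 37
  ⌊603/2^5⌋ = ⌊603/32⌋ = 18
  ⌊603/2^6⌋ = ⌊603/64⌋ = 9
  ⌊603/2^7⌋ = ⌊603/128⌋ = 4
  ⌊603/2^8⌋ = ⌊603/256⌋ = 2
  ⌊603/2^9⌋ = ⌊603/512⌋ = 1
(the next term ⌊603/2^10⌋ = 0, terminating the sum). Summing: v_2(603!) = 301 + 150 + 75 + 37 + 18 + 9 + 4 + 2 + 1 = 597.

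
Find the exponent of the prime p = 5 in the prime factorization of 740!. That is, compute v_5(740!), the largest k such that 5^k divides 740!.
v_5(740!) = 183

Legendre's formula: v_p(n!) = Σ_{k ≥ 1} ⌊n / p^k⌋. For p = 5, n = 740, the terms are:
  ⌊740/5^1⌋ = ⌊740/5⌋ = 148
  ⌊740/5^2⌋ = ⌊740/25⌋ = 29
  ⌊740/5^3⌋ = ⌊740/125⌋ = 5
  ⌊740/5^4⌋ = ⌊740/625⌋ = 1
(the next term ⌊740/5^5⌋ = 0, terminating the sum). Summing: v_5(740!) = 148 + 29 + 5 + 1 = 183.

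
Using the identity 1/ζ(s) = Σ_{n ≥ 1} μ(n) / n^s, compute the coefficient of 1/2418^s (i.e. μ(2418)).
μ(2418) = 1

Factor n = 2418 = 2 · 3 · 13 · 31. μ(n) = 0 if any exponent ≥ 2 (not squarefree); otherwise μ(n) = (−1)^{ω(n)} where ω(n) is the number of distinct prime factors. Applying: μ(2418) = 1.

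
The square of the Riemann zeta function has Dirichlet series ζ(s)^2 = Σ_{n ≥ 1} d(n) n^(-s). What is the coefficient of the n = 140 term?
d(140) = 12

ζ(s)^2 = (Σ 1/m^s)(Σ 1/k^s). The coefficient of 1/n^s in the product is the number of ordered pairs (m, k) with mk = n, which equals d(n). For n = 140, divisors are [1, 2, 4, 5, 7, 10, 14, 20, 28, 35, 70, 140], so d(140) = 12.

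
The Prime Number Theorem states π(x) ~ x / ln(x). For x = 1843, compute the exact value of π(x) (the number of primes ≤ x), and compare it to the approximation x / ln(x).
π(1843) = 282;  x/ln(x) ≈ 245.11;  relative error ≈ 13.08%.

Directly count primes up to 1843: π(1843) = 282. The PNT approximation gives 1843/ln(1843) ≈ 1843/7.51915 ≈ 245.11. Relative error (π(x) − x/ln(x)) / π(x) ≈ 13.08%; the approximation is known to undercount slightly (Li(x) is a better estimate).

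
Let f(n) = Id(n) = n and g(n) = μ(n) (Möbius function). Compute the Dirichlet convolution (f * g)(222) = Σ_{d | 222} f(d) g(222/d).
(Id * μ)(222) = 72

Divisors of 222: [1, 2, 3, 6, 37, 74, 111, 222]. For each d | 222:
  d = 1: Id(1) · μ(222/1) = 1 · -1 = -1
  d = 2: Id(2) · μ(222/2) = 2 · 1 = 2
  d = 3: Id(3) · μ(222/3) = 3 · 1 = 3
  d = 6: Id(6) · μ(222/6) = 6 · -1 = -6
  d = 37: Id(37) · μ(222/37) = 37 · 1 = 37
  d = 74: Id(74) · μ(222/74) = 74 · -1 = -74
  d = 111: Id(111) · μ(222/111) = 111 · -1 = -111
  d = 222: Id(222) · μ(222/222) = 222 · 1 = 222
Summing: (Id * μ)(222) = -1 + 2 + 3 + -6 + 37 + -74 + -111 + 222 = 72.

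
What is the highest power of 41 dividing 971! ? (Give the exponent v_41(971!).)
v_41(971!) = 23

Legendre's formula: v_p(n!) = Σ_{k ≥ 1} ⌊n / p^k⌋. For p = 41, n = 971, the terms are:
  ⌊971/41^1⌋ = ⌊971/41⌋ = 23
(the next term ⌊971/41^2⌋ = 0, terminating the sum). Summing: v_41(971!) = 23 = 23.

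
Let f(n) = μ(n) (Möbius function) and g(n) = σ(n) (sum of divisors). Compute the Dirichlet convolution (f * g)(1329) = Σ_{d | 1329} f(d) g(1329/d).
(μ * σ)(1329) = 1329

Divisors of 1329: [1, 3, 443, 1329]. For each d | 1329:
  d = 1: μ(1) · σ(1329/1) = 1 · 1776 = 1776
  d = 3: μ(3) · σ(1329/3) = -1 · 444 = -444
  d = 443: μ(443) · σ(1329/443) = -1 · 4 = -4
  d = 1329: μ(1329) · σ(1329/1329) = 1 · 1 = 1
Summing: (μ * σ)(1329) = 1776 + -444 + -4 + 1 = 1329.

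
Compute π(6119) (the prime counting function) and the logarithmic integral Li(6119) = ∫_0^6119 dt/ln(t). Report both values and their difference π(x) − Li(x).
π(6119) = 797;  Li(6119) ≈ 814.08;  π(x) − Li(x) ≈ -17.08.

Direct count of primes ≤ 6119 gives π(6119) = 797. Numerical evaluation of the logarithmic integral gives Li(6119) ≈ 814.08. The difference π(x) − Li(x) ≈ -17.08 is typically negative for small/moderate x (Li(x) overestimates), though Littlewood's theorem shows this sign changes infinitely often.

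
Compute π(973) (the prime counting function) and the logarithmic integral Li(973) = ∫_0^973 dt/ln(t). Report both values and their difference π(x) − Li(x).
π(973) = 164;  Li(973) ≈ 173.69;  π(x) − Li(x) ≈ -9.69.

Direct count of primes ≤ 973 gives π(973) = 164. Numerical evaluation of the logarithmic integral gives Li(973) ≈ 173.69. The difference π(x) − Li(x) ≈ -9.69 is typically negative for small/moderate x (Li(x) overestimates), though Littlewood's theorem shows this sign changes infinitely often.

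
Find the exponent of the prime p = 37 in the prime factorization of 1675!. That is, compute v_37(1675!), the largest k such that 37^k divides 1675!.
v_37(1675!) = 46

Legendre's formula: v_p(n!) = Σ_{k ≥ 1} ⌊n / p^k⌋. For p = 37, n = 1675, the terms are:
  ⌊1675/37^1⌋ = ⌊1675/37⌋ = 45
  ⌊1675/37^2⌋ = ⌊1675/1369⌋ = 1
(the next term ⌊1675/37^3⌋ = 0, terminating the sum). Summing: v_37(1675!) = 45 + 1 = 46.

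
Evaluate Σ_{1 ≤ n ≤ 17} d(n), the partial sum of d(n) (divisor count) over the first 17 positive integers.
Σ_{n ≤ 17} d(n) = 52

Compute d(n) for each 1 ≤ n ≤ 17: d(1) = 1, d(2) = 2, d(3) = 2, d(4) = 3, d(5) = 2, d(6) = 4, d(7) = 2, d(8) = 4, d(9) = 3, d(10) = 4, d(11) = 2, d(12) = 6, d(13) = 2, d(14) = 4, d(15) = 4, d(16) = 5, d(17) = 2. Summing all 17 values: 52. (Dirichlet's divisor formula: Σ_{n ≤ x} d(n) = x ln(x) + (2γ − 1) x + O(√x). For x = 17, the asymptotic estimate is ≈ 50.79.)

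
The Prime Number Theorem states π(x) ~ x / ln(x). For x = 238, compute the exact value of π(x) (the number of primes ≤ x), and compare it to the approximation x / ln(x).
π(238) = 51;  x/ln(x) ≈ 43.49;  relative error ≈ 14.72%.

Directly count primes up to 238: π(238) = 51. The PNT approximation gives 238/ln(238) ≈ 238/5.47227 ≈ 43.49. Relative error (π(x) − x/ln(x)) / π(x) ≈ 14.72%; the approximation is known to undercount slightly (Li(x) is a better estimate).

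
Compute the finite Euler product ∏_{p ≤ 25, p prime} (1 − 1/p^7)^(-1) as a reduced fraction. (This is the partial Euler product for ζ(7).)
∏ = 48232764637425582400715871008195503014129789903328125/47833390398549347808770198286798982719063238904795968

The primes p ≤ 25 are [2, 3, 5, 7, 11, 13, 17, 19, 23]. For each prime, (1 − 1/p^7)^(-1) = p^7 / (p^7 − 1). The product is (1 − 1/2^7)^(-1), (1 − 1/3^7)^(-1), (1 − 1/5^7)^(-1), (1 − 1/7^7)^(-1), (1 − 1/11^7)^(-1), (1 − 1/13^7)^(-1), (1 − 1/17^7)^(-1), (1 − 1/19^7)^(-1), (1 − 1/23^7)^(-1) = ∏ p^7 / (p^7 − 1) = 48232764637425582400715871008195503014129789903328125/47833390398549347808770198286798982719063238904795968.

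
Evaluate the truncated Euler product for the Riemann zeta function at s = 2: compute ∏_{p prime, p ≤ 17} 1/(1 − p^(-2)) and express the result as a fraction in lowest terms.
∏ = 206841635/127401984

The primes p ≤ 17 are [2, 3, 5, 7, 11, 13, 17]. For each prime, (1 − 1/p^2)^(-1) = p^2 / (p^2 − 1). The product is (1 − 1/2^2)^(-1), (1 − 1/3^2)^(-1), (1 − 1/5^2)^(-1), (1 − 1/7^2)^(-1), (1 − 1/11^2)^(-1), (1 − 1/13^2)^(-1), (1 − 1/17^2)^(-1) = ∏ p^2 / (p^2 − 1) = 206841635/127401984.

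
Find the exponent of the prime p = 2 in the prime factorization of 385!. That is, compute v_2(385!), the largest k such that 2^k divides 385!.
v_2(385!) = 382

Legendre's formula: v_p(n!) = Σ_{k ≥ 1} ⌊n / p^k⌋. For p = 2, n = 385, the terms are:
  ⌊385/2^1⌋ = ⌊385/2⌋ = 192
  ⌊385/2^2⌋ = ⌊385/4⌋ = 96
  ⌊385/2^3⌋ = ⌊385/8⌋ = 48
  ⌊385/2^4⌋ = ⌊385/16⌋ = 24
  ⌊385/2^5⌋ = ⌊385/32⌋ = 12
  ⌊385/2^6⌋ = ⌊385/64⌋ = 6
  ⌊385/2^7⌋ = ⌊385/128⌋ = 3
  ⌊385/2^8⌋ = ⌊385/256⌋ = 1
(the next term ⌊385/2^9⌋ = 0, terminating the sum). Summing: v_2(385!) = 192 + 96 + 48 + 24 + 12 + 6 + 3 + 1 = 382.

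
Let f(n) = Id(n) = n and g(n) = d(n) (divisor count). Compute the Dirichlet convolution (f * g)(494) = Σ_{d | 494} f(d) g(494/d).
(Id * d)(494) = 1260

Divisors of 494: [1, 2, 13, 19, 26, 38, 247, 494]. For each d | 494:
  d = 1: Id(1) · d(494/1) = 1 · 8 = 8
  d = 2: Id(2) · d(494/2) = 2 · 4 = 8
  d = 13: Id(13) · d(494/13) = 13 · 4 = 52
  d = 19: Id(19) · d(494/19) = 19 · 4 = 76
  d = 26: Id(26) · d(494/26) = 26 · 2 = 52
  d = 38: Id(38) · d(494/38) = 38 · 2 = 76
  d = 247: Id(247) · d(494/247) = 247 · 2 = 494
  d = 494: Id(494) · d(494/494) = 494 · 1 = 494
Summing: (Id * d)(494) = 8 + 8 + 52 + 76 + 52 + 76 + 494 + 494 = 1260.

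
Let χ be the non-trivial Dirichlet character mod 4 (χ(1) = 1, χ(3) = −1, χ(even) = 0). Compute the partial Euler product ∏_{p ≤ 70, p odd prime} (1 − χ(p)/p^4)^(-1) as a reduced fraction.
∏ = 1651066280281380138536686837541579766361280941939967829361597654494040671703/1669523570694536178861740034086625672835197425049896317943747132528787456000

The odd primes p ≤ 70 are [3, 5, 7, 11, 13, 17, 19, 23, 29, 31, 37, 41, 43, 47, 53, 59, 61, 67]. For each, χ(p) = 1 if p ≡ 1 mod 4, χ(p) = −1 if p ≡ 3 mod 4. Taking (1 − χ(p)/p^4)^(-1) = p^4/(p^4 − χ(p)): (1 − (-1)/3^4)^(-1) · (1 − (1)/5^4)^(-1) · (1 − (-1)/7^4)^(-1) · (1 − (-1)/11^4)^(-1) · (1 − (1)/13^4)^(-1) · (1 − (1)/17^4)^(-1) · (1 − (-1)/19^4)^(-1) · (1 − (-1)/23^4)^(-1) · (1 − (1)/29^4)^(-1) · (1 − (-1)/31^4)^(-1) · (1 − (1)/37^4)^(-1) · (1 − (1)/41^4)^(-1) · (1 − (-1)/43^4)^(-1) · (1 − (-1)/47^4)^(-1) · (1 − (1)/53^4)^(-1) · (1 − (-1)/59^4)^(-1) · (1 − (1)/61^4)^(-1) · (1 − (-1)/67^4)^(-1) = 1651066280281380138536686837541579766361280941939967829361597654494040671703/1669523570694536178861740034086625672835197425049896317943747132528787456000.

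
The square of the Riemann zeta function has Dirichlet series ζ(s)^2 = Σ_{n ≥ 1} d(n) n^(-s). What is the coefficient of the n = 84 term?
d(84) = 12

ζ(s)^2 = (Σ 1/m^s)(Σ 1/k^s). The coefficient of 1/n^s in the product is the number of ordered pairs (m, k) with mk = n, which equals d(n). For n = 84, divisors are [1, 2, 3, 4, 6, 7, 12, 14, 21, 28, 42, 84], so d(84) = 12.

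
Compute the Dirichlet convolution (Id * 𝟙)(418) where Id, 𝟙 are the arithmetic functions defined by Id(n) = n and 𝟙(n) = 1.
(Id * 𝟙)(418) = 720

Divisors of 418: [1, 2, 11, 19, 22, 38, 209, 418]. For each d | 418:
  d = 1: Id(1) · 𝟙(418/1) = 1 · 1 = 1
  d = 2: Id(2) · 𝟙(418/2) = 2 · 1 = 2
  d = 11: Id(11) · 𝟙(418/11) = 11 · 1 = 11
  d = 19: Id(19) · 𝟙(418/19) = 19 · 1 = 19
  d = 22: Id(22) · 𝟙(418/22) = 22 · 1 = 22
  d = 38: Id(38) · 𝟙(418/38) = 38 · 1 = 38
  d = 209: Id(209) · 𝟙(418/209) = 209 · 1 = 209
  d = 418: Id(418) · 𝟙(418/418) = 418 · 1 = 418
Summing: (Id * 𝟙)(418) = 1 + 2 + 11 + 19 + 22 + 38 + 209 + 418 = 720.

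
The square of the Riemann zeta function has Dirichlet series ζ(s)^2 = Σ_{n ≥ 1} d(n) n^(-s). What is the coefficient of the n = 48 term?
d(48) = 10

ζ(s)^2 = (Σ 1/m^s)(Σ 1/k^s). The coefficient of 1/n^s in the product is the number of ordered pairs (m, k) with mk = n, which equals d(n). For n = 48, divisors are [1, 2, 3, 4, 6, 8, 12, 16, 24, 48], so d(48) = 10.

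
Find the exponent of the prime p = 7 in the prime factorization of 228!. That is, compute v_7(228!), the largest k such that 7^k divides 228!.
v_7(228!) = 36

Legendre's formula: v_p(n!) = Σ_{k ≥ 1} ⌊n / p^k⌋. For p = 7, n = 228, the terms are:
  ⌊228/7^1⌋ = ⌊228/7⌋ = 32
  ⌊228/7^2⌋ = ⌊228/49⌋ = 4
(the next term ⌊228/7^3⌋ = 0, terminating the sum). Summing: v_7(228!) = 32 + 4 = 36.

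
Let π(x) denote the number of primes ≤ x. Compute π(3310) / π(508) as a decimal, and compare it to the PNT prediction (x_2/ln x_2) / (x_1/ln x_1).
π(3310)/π(508) = 465/96 ≈ 4.8438;  PNT prediction ≈ 5.0090.

π(508) = 96 and π(3310) = 465, so π(3310)/π(508) ≈ 4.8438. The PNT-predicted ratio is (3310/ln(3310)) / (508/ln(508)) ≈ 5.0090. The two agree to within a few percent, as expected.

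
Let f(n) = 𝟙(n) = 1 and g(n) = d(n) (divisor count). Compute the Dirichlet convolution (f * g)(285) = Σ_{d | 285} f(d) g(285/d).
(𝟙 * d)(285) = 27

Divisors of 285: [1, 3, 5, 15, 19, 57, 95, 285]. For each d | 285:
  d = 1: 𝟙(1) · d(285/1) = 1 · 8 = 8
  d = 3: 𝟙(3) · d(285/3) = 1 · 4 = 4
  d = 5: 𝟙(5) · d(285/5) = 1 · 4 = 4
  d = 15: 𝟙(15) · d(285/15) = 1 · 2 = 2
  d = 19: 𝟙(19) · d(285/19) = 1 · 4 = 4
  d = 57: 𝟙(57) · d(285/57) = 1 · 2 = 2
  d = 95: 𝟙(95) · d(285/95) = 1 · 2 = 2
  d = 285: 𝟙(285) · d(285/285) = 1 · 1 = 1
Summing: (𝟙 * d)(285) = 8 + 4 + 4 + 2 + 4 + 2 + 2 + 1 = 27.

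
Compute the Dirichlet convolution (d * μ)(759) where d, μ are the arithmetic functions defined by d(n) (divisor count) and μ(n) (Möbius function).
(d * μ)(759) = 1

Divisors of 759: [1, 3, 11, 23, 33, 69, 253, 759]. For each d | 759:
  d = 1: d(1) · μ(759/1) = 1 · -1 = -1
  d = 3: d(3) · μ(759/3) = 2 · 1 = 2
  d = 11: d(11) · μ(759/11) = 2 · 1 = 2
  d = 23: d(23) · μ(759/23) = 2 · 1 = 2
  d = 33: d(33) · μ(759/33) = 4 · -1 = -4
  d = 69: d(69) · μ(759/69) = 4 · -1 = -4
  d = 253: d(253) · μ(759/253) = 4 · -1 = -4
  d = 759: d(759) · μ(759/759) = 8 · 1 = 8
Summing: (d * μ)(759) = -1 + 2 + 2 + 2 + -4 + -4 + -4 + 8 = 1.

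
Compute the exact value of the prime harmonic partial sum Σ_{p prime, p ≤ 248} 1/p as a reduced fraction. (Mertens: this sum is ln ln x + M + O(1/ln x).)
Σ 1/p = 506873196134241441348690763593294873492730445394823722837469097176314709804649267964680634478659521/256041159035492609053110100510385311995538591998443060216114576417920917800321526504084465112487730

π(248) = 53, so the primes ≤ 248 are [2, 3, 5, 7, 11, 13, 17, 19, 23, 29, 31, 37, 41, 43, 47, 53, 59, 61, 67, 71, 73, 79, 83, 89, 97, 101, 103, 107, 109, 113, 127, 131, 137, 139, 149, 151, 157, 163, 167, 173, 179, 181, 191, 193, 197, 199, 211, 223, 227, 229, 233, 239, 241]. Summing 1/p over these primes: 506873196134241441348690763593294873492730445394823722837469097176314709804649267964680634478659521/256041159035492609053110100510385311995538591998443060216114576417920917800321526504084465112487730 ≈ 1.9797. Mertens estimate ln ln(248) + 0.2615 ≈ 1.9687.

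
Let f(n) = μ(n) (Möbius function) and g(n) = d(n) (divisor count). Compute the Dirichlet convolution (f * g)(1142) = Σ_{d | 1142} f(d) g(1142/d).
(μ * d)(1142) = 1

Divisors of 1142: [1, 2, 571, 1142]. For each d | 1142:
  d = 1: μ(1) · d(1142/1) = 1 · 4 = 4
  d = 2: μ(2) · d(1142/2) = -1 · 2 = -2
  d = 571: μ(571) · d(1142/571) = -1 · 2 = -2
  d = 1142: μ(1142) · d(1142/1142) = 1 · 1 = 1
Summing: (μ * d)(1142) = 4 + -2 + -2 + 1 = 1.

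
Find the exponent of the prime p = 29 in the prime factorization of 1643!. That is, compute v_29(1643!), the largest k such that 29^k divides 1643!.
v_29(1643!) = 57

Legendre's formula: v_p(n!) = Σ_{k ≥ 1} ⌊n / p^k⌋. For p = 29, n = 1643, the terms are:
  ⌊1643/29^1⌋ = ⌊1643/29⌋ = 56
  ⌊1643/29^2⌋ = ⌊1643/841⌋ = 1
(the next term ⌊1643/29^3⌋ = 0, terminating the sum). Summing: v_29(1643!) = 56 + 1 = 57.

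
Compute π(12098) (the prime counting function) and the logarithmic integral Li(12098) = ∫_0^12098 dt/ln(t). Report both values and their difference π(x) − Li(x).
π(12098) = 1447;  Li(12098) ≈ 1471.53;  π(x) − Li(x) ≈ -24.53.

Direct count of primes ≤ 12098 gives π(12098) = 1447. Numerical evaluation of the logarithmic integral gives Li(12098) ≈ 1471.53. The difference π(x) − Li(x) ≈ -24.53 is typically negative for small/moderate x (Li(x) overestimates), though Littlewood's theorem shows this sign changes infinitely often.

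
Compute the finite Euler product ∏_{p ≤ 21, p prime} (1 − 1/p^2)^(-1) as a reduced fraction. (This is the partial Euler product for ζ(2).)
∏ = 14933966047/9172942848

The primes p ≤ 21 are [2, 3, 5, 7, 11, 13, 17, 19]. For each prime, (1 − 1/p^2)^(-1) = p^2 / (p^2 − 1). The product is (1 − 1/2^2)^(-1), (1 − 1/3^2)^(-1), (1 − 1/5^2)^(-1), (1 − 1/7^2)^(-1), (1 − 1/11^2)^(-1), (1 − 1/13^2)^(-1), (1 − 1/17^2)^(-1), (1 − 1/19^2)^(-1) = ∏ p^2 / (p^2 − 1) = 14933966047/9172942848.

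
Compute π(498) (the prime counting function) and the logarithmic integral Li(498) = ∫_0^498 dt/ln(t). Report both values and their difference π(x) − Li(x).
π(498) = 94;  Li(498) ≈ 101.47;  π(x) − Li(x) ≈ -7.47.

Direct count of primes ≤ 498 gives π(498) = 94. Numerical evaluation of the logarithmic integral gives Li(498) ≈ 101.47. The difference π(x) − Li(x) ≈ -7.47 is typically negative for small/moderate x (Li(x) overestimates), though Littlewood's theorem shows this sign changes infinitely often.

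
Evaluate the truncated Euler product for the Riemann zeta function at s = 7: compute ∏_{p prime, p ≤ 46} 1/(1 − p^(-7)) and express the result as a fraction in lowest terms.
∏ = 45646702807467713699372033067809267220048714619200580949120845685181752370766160993819090186875/45268741527906747399557358241617585589782139439825822687873840391576296184501153303048882388992

The primes p ≤ 46 are [2, 3, 5, 7, 11, 13, 17, 19, 23, 29, 31, 37, 41, 43]. For each prime, (1 − 1/p^7)^(-1) = p^7 / (p^7 − 1). The product is (1 − 1/2^7)^(-1), (1 − 1/3^7)^(-1), (1 − 1/5^7)^(-1), (1 − 1/7^7)^(-1), (1 − 1/11^7)^(-1), (1 − 1/13^7)^(-1), (1 − 1/17^7)^(-1), (1 − 1/19^7)^(-1), (1 − 1/23^7)^(-1), (1 − 1/29^7)^(-1), (1 − 1/31^7)^(-1), (1 − 1/37^7)^(-1), (1 − 1/41^7)^(-1), (1 − 1/43^7)^(-1) = ∏ p^7 / (p^7 − 1) = 45646702807467713699372033067809267220048714619200580949120845685181752370766160993819090186875/45268741527906747399557358241617585589782139439825822687873840391576296184501153303048882388992.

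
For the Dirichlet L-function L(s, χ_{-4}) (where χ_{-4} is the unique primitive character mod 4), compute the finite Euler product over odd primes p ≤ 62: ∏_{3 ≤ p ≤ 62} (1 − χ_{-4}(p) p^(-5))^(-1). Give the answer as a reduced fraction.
∏ = 478212334295798677259125227573990358291095208018494528428976877948999059062284551009530475199/480056794509206891424767146601704797711651986953735424570384919662551238689346859653136384000

The odd primes p ≤ 62 are [3, 5, 7, 11, 13, 17, 19, 23, 29, 31, 37, 41, 43, 47, 53, 59, 61]. For each, χ(p) = 1 if p ≡ 1 mod 4, χ(p) = −1 if p ≡ 3 mod 4. Taking (1 − χ(p)/p^5)^(-1) = p^5/(p^5 − χ(p)): (1 − (-1)/3^5)^(-1) · (1 − (1)/5^5)^(-1) · (1 − (-1)/7^5)^(-1) · (1 − (-1)/11^5)^(-1) · (1 − (1)/13^5)^(-1) · (1 − (1)/17^5)^(-1) · (1 − (-1)/19^5)^(-1) · (1 − (-1)/23^5)^(-1) · (1 − (1)/29^5)^(-1) · (1 − (-1)/31^5)^(-1) · (1 − (1)/37^5)^(-1) · (1 − (1)/41^5)^(-1) · (1 − (-1)/43^5)^(-1) · (1 − (-1)/47^5)^(-1) · (1 − (1)/53^5)^(-1) · (1 − (-1)/59^5)^(-1) · (1 − (1)/61^5)^(-1) = 478212334295798677259125227573990358291095208018494528428976877948999059062284551009530475199/480056794509206891424767146601704797711651986953735424570384919662551238689346859653136384000.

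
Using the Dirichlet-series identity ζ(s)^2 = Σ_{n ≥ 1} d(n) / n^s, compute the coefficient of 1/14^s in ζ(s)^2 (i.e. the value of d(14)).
d(14) = 4

ζ(s)^2 = (Σ 1/m^s)(Σ 1/k^s). The coefficient of 1/n^s in the product is the number of ordered pairs (m, k) with mk = n, which equals d(n). For n = 14, divisors are [1, 2, 7, 14], so d(14) = 4.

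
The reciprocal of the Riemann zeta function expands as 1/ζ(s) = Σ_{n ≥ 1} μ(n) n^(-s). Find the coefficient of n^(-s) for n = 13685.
μ(13685) = 1

Factor n = 13685 = 5 · 7 · 17 · 23. μ(n) = 0 if any exponent ≥ 2 (not squarefree); otherwise μ(n) = (−1)^{ω(n)} where ω(n) is the number of distinct prime factors. Applying: μ(13685) = 1.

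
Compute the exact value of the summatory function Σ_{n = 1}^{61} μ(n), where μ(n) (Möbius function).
Σ_{n ≤ 61} μ(n) = -2

Compute μ(n) for each 1 ≤ n ≤ 61: μ(1) = 1, μ(2) = -1, μ(3) = -1, μ(4) = 0, μ(5) = -1, μ(6) = 1, μ(7) = -1, μ(8) = 0, μ(9) = 0, μ(10) = 1, μ(11) = -1, μ(12) = 0, μ(13) = -1, μ(14) = 1, μ(15) = 1, μ(16) = 0, μ(17) = -1, μ(18) = 0, μ(19) = -1, μ(20) = 0, μ(21) = 1, μ(22) = 1, μ(23) = -1, μ(24) = 0, μ(25) = 0, μ(26) = 1, μ(27) = 0, μ(28) = 0, μ(29) = -1, μ(30) = -1, μ(31) = -1, μ(32) = 0, μ(33) = 1, μ(34) = 1, μ(35) = 1, μ(36) = 0, μ(37) = -1, μ(38) = 1, μ(39) = 1, μ(40) = 0, μ(41) = -1, μ(42) = -1, μ(43) = -1, μ(44) = 0, μ(45) = 0, μ(46) = 1, μ(47) = -1, μ(48) = 0, μ(49) = 0, μ(50) = 0, μ(51) = 1, μ(52) = 0, μ(53) = -1, μ(54) = 0, μ(55) = 1, μ(56) = 0, μ(57) = 1, μ(58) = 1, μ(59) = -1, μ(60) = 0, μ(61) = -1. Summing all 61 values: -2. (Mertens function M(x) = Σ_{n ≤ x} μ(n); on average M(x) should be small (PNT ⟺ M(x) = o(x)).)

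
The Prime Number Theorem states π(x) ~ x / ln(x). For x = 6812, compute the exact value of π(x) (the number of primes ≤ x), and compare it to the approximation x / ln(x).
π(6812) = 876;  x/ln(x) ≈ 771.77;  relative error ≈ 11.90%.

Directly count primes up to 6812: π(6812) = 876. The PNT approximation gives 6812/ln(6812) ≈ 6812/8.82644 ≈ 771.77. Relative error (π(x) − x/ln(x)) / π(x) ≈ 11.90%; the approximation is known to undercount slightly (Li(x) is a better estimate).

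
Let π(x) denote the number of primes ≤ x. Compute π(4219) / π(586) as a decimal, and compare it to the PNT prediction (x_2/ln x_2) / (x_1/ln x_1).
π(4219)/π(586) = 578/106 ≈ 5.4528;  PNT prediction ≈ 5.4970.

π(586) = 106 and π(4219) = 578, so π(4219)/π(586) ≈ 5.4528. The PNT-predicted ratio is (4219/ln(4219)) / (586/ln(586)) ≈ 5.4970. The two agree to within a few percent, as expected.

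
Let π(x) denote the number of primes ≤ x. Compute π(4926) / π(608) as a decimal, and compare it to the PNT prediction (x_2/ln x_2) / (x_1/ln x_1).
π(4926)/π(608) = 657/111 ≈ 5.9189;  PNT prediction ≈ 6.1084.

π(608) = 111 and π(4926) = 657, so π(4926)/π(608) ≈ 5.9189. The PNT-predicted ratio is (4926/ln(4926)) / (608/ln(608)) ≈ 6.1084. The two agree to within a few percent, as expected.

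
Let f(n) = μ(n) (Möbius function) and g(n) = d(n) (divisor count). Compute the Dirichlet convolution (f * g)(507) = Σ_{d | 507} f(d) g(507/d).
(μ * d)(507) = 1

Divisors of 507: [1, 3, 13, 39, 169, 507]. For each d | 507:
  d = 1: μ(1) · d(507/1) = 1 · 6 = 6
  d = 3: μ(3) · d(507/3) = -1 · 3 = -3
  d = 13: μ(13) · d(507/13) = -1 · 4 = -4
  d = 39: μ(39) · d(507/39) = 1 · 2 = 2
  d = 169: μ(169) · d(507/169) = 0 · 2 = 0
  d = 507: μ(507) · d(507/507) = 0 · 1 = 0
Summing: (μ * d)(507) = 6 + -3 + -4 + 2 + 0 + 0 = 1.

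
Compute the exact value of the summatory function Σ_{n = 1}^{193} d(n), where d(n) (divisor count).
Σ_{n ≤ 193} d(n) = 1049

Compute d(n) for each 1 ≤ n ≤ 193: d(1) = 1, d(2) = 2, d(3) = 2, d(4) = 3, d(5) = 2, d(6) = 4, d(7) = 2, d(8) = 4, d(9) = 3, d(10) = 4, d(11) = 2, d(12) = 6, d(13) = 2, d(14) = 4, d(15) = 4, d(16) = 5, d(17) = 2, d(18) = 6, d(19) = 2, d(20) = 6, d(21) = 4, d(22) = 4, d(23) = 2, d(24) = 8, d(25) = 3, d(26) = 4, d(27) = 4, d(28) = 6, d(29) = 2, d(30) = 8, d(31) = 2, d(32) = 6, d(33) = 4, d(34) = 4, d(35) = 4, d(36) = 9, d(37) = 2, d(38) = 4, d(39) = 4, d(40) = 8, d(41) = 2, d(42) = 8, d(43) = 2, d(44) = 6, d(45) = 6, d(46) = 4, d(47) = 2, d(48) = 10, d(49) = 3, d(50) = 6, d(51) = 4, d(52) = 6, d(53) = 2, d(54) = 8, d(55) = 4, d(56) = 8, d(57) = 4, d(58) = 4, d(59) = 2, d(60) = 12, d(61) = 2, d(62) = 4, d(63) = 6, d(64) = 7, d(65) = 4, d(66) = 8, d(67) = 2, d(68) = 6, d(69) = 4, d(70) = 8, d(71) = 2, d(72) = 12, d(73) = 2, d(74) = 4, d(75) = 6, d(76) = 6, d(77) = 4, d(78) = 8, d(79) = 2, d(80) = 10, d(81) = 5, d(82) = 4, d(83) = 2, d(84) = 12, d(85) = 4, d(86) = 4, d(87) = 4, d(88) = 8, d(89) = 2, d(90) = 12, d(91) = 4, d(92) = 6, d(93) = 4, d(94) = 4, d(95) = 4, d(96) = 12, d(97) = 2, d(98) = 6, d(99) = 6, d(100) = 9, d(101) = 2, d(102) = 8, d(103) = 2, d(104) = 8, d(105) = 8, d(106) = 4, d(107) = 2, d(108) = 12, d(109) = 2, d(110) = 8, d(111) = 4, d(112) = 10, d(113) = 2, d(114) = 8, d(115) = 4, d(116) = 6, d(117) = 6, d(118) = 4, d(119) = 4, d(120) = 16, d(121) = 3, d(122) = 4, d(123) = 4, d(124) = 6, d(125) = 4, d(126) = 12, d(127) = 2, d(128) = 8, d(129) = 4, d(130) = 8, d(131) = 2, d(132) = 12, d(133) = 4, d(134) = 4, d(135) = 8, d(136) = 8, d(137) = 2, d(138) = 8, d(139) = 2, d(140) = 12, d(141) = 4, d(142) = 4, d(143) = 4, d(144) = 15, d(145) = 4, d(146) = 4, d(147) = 6, d(148) = 6, d(149) = 2, d(150) = 12, d(151) = 2, d(152) = 8, d(153) = 6, d(154) = 8, d(155) = 4, d(156) = 12, d(157) = 2, d(158) = 4, d(159) = 4, d(160) = 12, d(161) = 4, d(162) = 10, d(163) = 2, d(164) = 6, d(165) = 8, d(166) = 4, d(167) = 2, d(168) = 16, d(169) = 3, d(170) = 8, d(171) = 6, d(172) = 6, d(173) = 2, d(174) = 8, d(175) = 6, d(176) = 10, d(177) = 4, d(178) = 4, d(179) = 2, d(180) = 18, d(181) = 2, d(182) = 8, d(183) = 4, d(184) = 8, d(185) = 4, d(186) = 8, d(187) = 4, d(188) = 6, d(189) = 8, d(190) = 8, d(191) = 2, d(192) = 14, d(193) = 2. Summing all 193 values: 1049. (Dirichlet's divisor formula: Σ_{n ≤ x} d(n) = x ln(x) + (2γ − 1) x + O(√x). For x = 193, the asymptotic estimate is ≈ 1045.50.)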